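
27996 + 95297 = 123293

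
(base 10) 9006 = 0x232e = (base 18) 19e6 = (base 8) 21456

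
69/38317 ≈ 0.00180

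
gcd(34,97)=1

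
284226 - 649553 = -365327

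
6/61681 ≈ 0.0000973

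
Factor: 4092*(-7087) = -1*2^2*3^1*11^1*19^1*31^1*373^1 = -29000004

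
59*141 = 8319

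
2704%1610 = 1094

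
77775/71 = 1095 + 30/71 ≈ 1095.42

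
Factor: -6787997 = -1 * 19^1 * 357263^1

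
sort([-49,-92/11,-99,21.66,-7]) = [-99,-49,-92/11,-7,21.66]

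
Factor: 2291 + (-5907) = -1 * 2^5 * 113^1 = -3616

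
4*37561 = 150244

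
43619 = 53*823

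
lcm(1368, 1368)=1368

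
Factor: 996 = 2^2*3^1*83^1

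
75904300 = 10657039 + 65247261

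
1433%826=607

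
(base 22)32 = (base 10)68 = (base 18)3e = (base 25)2i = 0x44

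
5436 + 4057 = 9493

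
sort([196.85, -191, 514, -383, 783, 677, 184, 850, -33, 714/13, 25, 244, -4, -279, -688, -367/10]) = [-688, -383, -279, -191, -367/10, -33, -4, 25, 714/13, 184, 196.85, 244, 514, 677, 783, 850]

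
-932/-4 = 233 = 233.00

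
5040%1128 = 528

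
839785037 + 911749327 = 1751534364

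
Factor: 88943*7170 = 2^1*3^1*5^1*29^1*239^1*3067^1 = 637721310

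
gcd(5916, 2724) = 12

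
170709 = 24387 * 7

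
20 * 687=13740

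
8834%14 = 0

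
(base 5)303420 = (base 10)9860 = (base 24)h2k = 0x2684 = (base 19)185i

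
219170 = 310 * 707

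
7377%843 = 633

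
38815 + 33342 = 72157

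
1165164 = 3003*388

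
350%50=0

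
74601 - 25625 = 48976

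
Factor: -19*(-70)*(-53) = -1*2^1*5^1*7^1*19^1*53^1 = -70490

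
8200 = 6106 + 2094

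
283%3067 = 283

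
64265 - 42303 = 21962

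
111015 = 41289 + 69726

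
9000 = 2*4500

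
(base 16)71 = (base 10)113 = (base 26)49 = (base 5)423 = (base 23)4l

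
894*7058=6309852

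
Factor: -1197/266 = -1 * 2^(-1) * 3^2 = -9/2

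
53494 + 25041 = 78535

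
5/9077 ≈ 0.000551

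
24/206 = 12/103 ≈ 0.117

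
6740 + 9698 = 16438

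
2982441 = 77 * 38733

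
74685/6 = 12447 + 1/2 = 12447.50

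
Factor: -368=-1*2^4*23^1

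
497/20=24 + 17/20=24.85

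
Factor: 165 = 3^1*5^1*11^1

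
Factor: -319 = -1*11^1*29^1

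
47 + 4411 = 4458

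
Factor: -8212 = -1*2^2*2053^1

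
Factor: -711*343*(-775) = 3^2*5^2*7^3*31^1*79^1 = 189001575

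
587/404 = 1 + 183/404 ≈ 1.45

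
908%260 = 128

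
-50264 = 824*(-61)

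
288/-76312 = -36/9539 ≈ -0.00377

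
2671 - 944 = 1727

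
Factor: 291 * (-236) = -1 * 2^2 * 3^1 * 59^1 * 97^1 = -68676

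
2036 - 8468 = -6432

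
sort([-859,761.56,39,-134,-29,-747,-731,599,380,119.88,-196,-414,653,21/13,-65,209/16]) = [-859,-747,-731,-414,-196,-134,-65,-29,21/13,209/16,39,119.88,380,599,653,761.56]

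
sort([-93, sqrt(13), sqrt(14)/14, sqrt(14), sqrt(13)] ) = [-93, sqrt(14)/14, sqrt(13), sqrt(13), sqrt(14)] 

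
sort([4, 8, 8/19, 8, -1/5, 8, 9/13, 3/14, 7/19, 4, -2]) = [-2, -1/5, 3/14, 7/19, 8/19, 9/13, 4, 4, 8, 8, 8]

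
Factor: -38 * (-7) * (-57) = -1 * 2^1 * 3^1 * 7^1 * 19^2 = -15162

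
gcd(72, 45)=9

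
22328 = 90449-68121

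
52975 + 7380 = 60355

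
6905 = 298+6607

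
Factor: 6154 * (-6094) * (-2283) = 2^2 * 3^1 * 11^1 * 17^1 * 181^1 * 277^1 * 761^1 = 85618152708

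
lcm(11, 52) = 572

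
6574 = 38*173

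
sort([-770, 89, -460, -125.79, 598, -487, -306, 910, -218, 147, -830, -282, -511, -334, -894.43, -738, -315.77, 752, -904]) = [-904, -894.43, -830, -770, -738, -511, -487, -460, -334, -315.77, -306, -282, -218, -125.79, 89, 147, 598, 752, 910]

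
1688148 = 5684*297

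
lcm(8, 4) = 8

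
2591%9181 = 2591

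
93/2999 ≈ 0.0310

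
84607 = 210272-125665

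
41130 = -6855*(-6)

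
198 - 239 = -41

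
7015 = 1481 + 5534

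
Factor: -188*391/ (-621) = 2^2*3^ (-3)*17^1*47^1 = 3196/27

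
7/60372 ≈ 0.000116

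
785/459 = 1 + 326/459 ≈ 1.71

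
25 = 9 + 16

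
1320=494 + 826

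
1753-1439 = 314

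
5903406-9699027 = -3795621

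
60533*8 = 484264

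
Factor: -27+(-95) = -1 * 2^1 * 61^1 = -122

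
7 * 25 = 175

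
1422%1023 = 399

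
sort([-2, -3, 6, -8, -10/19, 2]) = [-8, -3, -2, -10/19, 2, 6]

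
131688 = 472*279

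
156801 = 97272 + 59529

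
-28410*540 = -15341400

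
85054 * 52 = 4422808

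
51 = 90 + -39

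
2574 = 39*66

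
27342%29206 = 27342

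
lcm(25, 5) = 25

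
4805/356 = 13 + 177/356 ≈ 13.50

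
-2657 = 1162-3819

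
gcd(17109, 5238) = 9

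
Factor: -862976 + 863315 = 3^1*113^1 = 339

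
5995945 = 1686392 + 4309553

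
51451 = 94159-42708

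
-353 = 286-639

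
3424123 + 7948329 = 11372452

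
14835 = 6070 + 8765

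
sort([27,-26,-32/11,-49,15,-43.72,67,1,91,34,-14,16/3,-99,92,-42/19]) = [-99,-49,-43.72,-26,-14,-32/11,-42/19,1,16/3,15,27,34,67,91,92]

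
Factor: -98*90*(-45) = 2^2*3^4*5^2*7^2 = 396900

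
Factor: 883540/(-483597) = -1 * 2^2 * 3^(-3) * 5^1 * 7^1 * 6311^1 * 17911^(-1)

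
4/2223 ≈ 0.00180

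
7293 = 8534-1241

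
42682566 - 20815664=21866902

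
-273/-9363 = 91/3121 ≈ 0.0292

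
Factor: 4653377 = 41^1*113497^1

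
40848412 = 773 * 52844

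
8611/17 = 506 + 9/17 ≈ 506.53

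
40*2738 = 109520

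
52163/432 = 120 + 323/432 ≈ 120.75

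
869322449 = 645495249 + 223827200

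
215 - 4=211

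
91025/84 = 1083+53/84 ≈ 1083.63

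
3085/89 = 34+59/89 ≈ 34.66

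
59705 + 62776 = 122481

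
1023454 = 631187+392267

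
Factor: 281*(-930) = -1*2^1*3^1*5^1*31^1*281^1 = -261330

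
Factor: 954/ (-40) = -1 * 2^ (-2) * 3^2 * 5^ (-1) * 53^1 = -477/20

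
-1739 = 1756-3495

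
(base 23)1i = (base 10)41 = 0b101001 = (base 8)51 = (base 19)23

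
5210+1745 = 6955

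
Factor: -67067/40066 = -1*2^(-1)*7^1*11^1*23^(-1) = -77/46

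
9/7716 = 3/2572 ≈ 0.00117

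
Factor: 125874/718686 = 3^2 * 7^1 * 37^1 * 13309^(-1) = 2331/13309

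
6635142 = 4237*1566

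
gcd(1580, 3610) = 10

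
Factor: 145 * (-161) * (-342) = 2^1 * 3^2 * 5^1 * 7^1 * 19^1 * 23^1 * 29^1 = 7983990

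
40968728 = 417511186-376542458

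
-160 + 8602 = 8442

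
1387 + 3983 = 5370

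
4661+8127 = 12788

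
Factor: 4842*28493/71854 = 3^2*37^(-1)*269^1*971^(-1)*28493^1 = 68981553/35927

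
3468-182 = 3286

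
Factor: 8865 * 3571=3^2 * 5^1 * 197^1 * 3571^1=31656915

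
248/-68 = -62/17 ≈ -3.65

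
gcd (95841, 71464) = 1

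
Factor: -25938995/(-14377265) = 7^(-1) * 41^(-1) * 43^(-1) * 53^1 * 233^(-1) * 97883^1 = 5187799/2875453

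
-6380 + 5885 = -495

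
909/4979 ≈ 0.183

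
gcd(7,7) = 7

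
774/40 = 387/20 = 19.35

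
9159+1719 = 10878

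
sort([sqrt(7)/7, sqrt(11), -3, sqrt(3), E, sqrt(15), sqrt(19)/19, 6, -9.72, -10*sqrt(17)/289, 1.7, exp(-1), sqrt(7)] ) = [-9.72, -3, -10*sqrt(17)/289, sqrt(19)/19, exp(-1), sqrt(7)/7, 1.7, sqrt(3), sqrt(7), E, sqrt(11), sqrt(15), 6] 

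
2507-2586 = -79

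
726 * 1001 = 726726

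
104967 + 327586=432553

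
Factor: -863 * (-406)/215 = 2^1 * 5^(-1) * 7^1 * 29^1 * 43^(-1) * 863^1 = 350378/215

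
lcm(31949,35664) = 1533552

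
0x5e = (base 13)73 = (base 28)3a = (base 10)94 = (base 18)54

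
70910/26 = 2727 + 4/13 ≈ 2727.31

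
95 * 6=570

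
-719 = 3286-4005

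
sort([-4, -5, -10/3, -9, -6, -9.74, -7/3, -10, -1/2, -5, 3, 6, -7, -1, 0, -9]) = [-10, -9.74, -9, -9, -7, -6, -5, -5, -4, -10/3, -7/3, -1, -1/2, 0, 3, 6]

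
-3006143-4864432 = -7870575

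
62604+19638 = 82242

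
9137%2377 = 2006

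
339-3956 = -3617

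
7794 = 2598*3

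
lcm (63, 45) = 315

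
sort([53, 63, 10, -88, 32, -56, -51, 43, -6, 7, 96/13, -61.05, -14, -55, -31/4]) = [-88, -61.05, -56, -55, -51, -14, -31/4, -6, 7, 96/13, 10, 32, 43, 53, 63]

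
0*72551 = 0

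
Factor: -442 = -1*2^1*13^1*17^1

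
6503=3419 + 3084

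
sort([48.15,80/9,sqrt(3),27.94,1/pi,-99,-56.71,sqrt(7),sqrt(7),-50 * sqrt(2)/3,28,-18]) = [-99,-56.71,-50 * sqrt(2)/3,-18,1/pi,sqrt(3),sqrt(7),sqrt(7),80/9,27.94,28,48.15]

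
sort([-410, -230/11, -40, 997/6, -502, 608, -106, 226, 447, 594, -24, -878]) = [-878, -502, -410, -106, -40, -24, -230/11, 997/6, 226, 447, 594, 608]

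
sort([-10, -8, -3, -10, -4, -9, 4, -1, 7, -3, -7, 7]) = [-10, -10, -9, -8, -7, -4, -3, -3, -1, 4, 7, 7]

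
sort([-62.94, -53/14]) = [-62.94, -53/14]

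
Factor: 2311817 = 2311817^1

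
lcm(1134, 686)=55566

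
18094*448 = 8106112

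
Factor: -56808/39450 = -1 * 2^2 * 3^2 * 5^(-2) = -36/25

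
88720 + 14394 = 103114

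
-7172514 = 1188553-8361067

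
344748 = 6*57458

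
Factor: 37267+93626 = 3^1 * 7^1 * 23^1 * 271^1 = 130893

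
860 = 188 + 672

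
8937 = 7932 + 1005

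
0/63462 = 0 = 0.00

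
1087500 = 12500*87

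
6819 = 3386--3433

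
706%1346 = 706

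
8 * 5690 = 45520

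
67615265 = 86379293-18764028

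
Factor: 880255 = 5^1 * 176051^1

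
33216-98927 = -65711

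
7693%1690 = 933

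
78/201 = 26/67≈0.388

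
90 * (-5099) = -458910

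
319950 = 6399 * 50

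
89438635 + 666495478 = 755934113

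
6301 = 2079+4222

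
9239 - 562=8677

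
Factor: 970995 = 3^1*5^1*19^1*3407^1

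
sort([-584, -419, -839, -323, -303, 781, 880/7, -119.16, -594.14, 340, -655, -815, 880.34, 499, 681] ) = [-839, -815, -655, -594.14, -584, -419, -323, -303, -119.16, 880/7, 340, 499, 681, 781, 880.34] 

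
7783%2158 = 1309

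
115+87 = 202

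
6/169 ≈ 0.0355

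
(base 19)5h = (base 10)112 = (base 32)3g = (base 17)6a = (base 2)1110000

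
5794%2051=1692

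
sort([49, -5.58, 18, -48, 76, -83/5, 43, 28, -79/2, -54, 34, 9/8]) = [-54, -48, -79/2, -83/5, -5.58, 9/8, 18, 28, 34, 43, 49, 76]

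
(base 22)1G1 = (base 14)43B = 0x345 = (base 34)OL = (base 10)837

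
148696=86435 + 62261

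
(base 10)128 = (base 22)5i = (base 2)10000000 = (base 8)200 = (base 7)242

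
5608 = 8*701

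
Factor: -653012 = -1*2^2*59^1*2767^1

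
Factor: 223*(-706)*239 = -1*2^1*223^1*239^1*353^1 = -37627682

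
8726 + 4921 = 13647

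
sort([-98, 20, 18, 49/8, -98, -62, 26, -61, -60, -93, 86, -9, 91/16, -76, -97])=[-98, -98, -97, -93, -76, -62, -61, -60, -9, 91/16, 49/8, 18, 20, 26, 86]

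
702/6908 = 351/3454 ≈ 0.102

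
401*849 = 340449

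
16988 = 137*124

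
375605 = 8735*43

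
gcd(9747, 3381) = 3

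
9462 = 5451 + 4011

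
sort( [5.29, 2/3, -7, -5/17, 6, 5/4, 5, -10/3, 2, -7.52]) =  [-7.52, -7, -10/3, -5/17, 2/3, 5/4, 2, 5, 5.29, 6]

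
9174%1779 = 279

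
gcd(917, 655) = 131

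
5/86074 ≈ 0.0000581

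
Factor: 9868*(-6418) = -1*2^3*2467^1*3209^1 = -63332824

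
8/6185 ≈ 0.00129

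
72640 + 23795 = 96435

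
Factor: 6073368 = 2^3*3^1*7^1*36151^1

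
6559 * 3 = 19677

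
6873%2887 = 1099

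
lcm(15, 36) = 180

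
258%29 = 26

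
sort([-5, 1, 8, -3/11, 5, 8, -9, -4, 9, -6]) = [-9, -6, -5, -4, -3/11, 1, 5, 8, 8, 9]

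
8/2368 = 1/296≈0.00338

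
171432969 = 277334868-105901899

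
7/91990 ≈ 0.0000761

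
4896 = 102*48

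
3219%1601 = 17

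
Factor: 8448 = 2^8*3^1*11^1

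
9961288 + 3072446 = 13033734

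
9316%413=230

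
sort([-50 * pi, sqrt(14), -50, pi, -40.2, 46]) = [-50 * pi, -50, -40.2, pi, sqrt(14), 46]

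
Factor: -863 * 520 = -1 * 2^3 * 5^1 * 13^1 * 863^1 = -448760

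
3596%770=516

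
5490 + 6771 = 12261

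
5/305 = 1/61 ≈ 0.0164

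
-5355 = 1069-6424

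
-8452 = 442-8894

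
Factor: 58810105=5^1*673^1*17477^1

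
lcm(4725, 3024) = 75600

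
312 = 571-259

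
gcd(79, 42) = 1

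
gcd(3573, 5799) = 3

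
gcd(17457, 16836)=69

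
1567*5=7835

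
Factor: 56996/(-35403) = -1*2^2*3^(-1)*11801^(-1)*14249^1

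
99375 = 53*1875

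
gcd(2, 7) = 1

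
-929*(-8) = 7432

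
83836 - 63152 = 20684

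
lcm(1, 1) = 1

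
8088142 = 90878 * 89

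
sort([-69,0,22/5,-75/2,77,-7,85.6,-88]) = [-88,-69,-75/2,-7,0,22/5,77,85.6]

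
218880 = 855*256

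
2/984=1/492 ≈ 0.00203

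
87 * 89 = 7743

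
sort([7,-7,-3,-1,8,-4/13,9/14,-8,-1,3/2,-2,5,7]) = [-8,-7,-3,-2,-1,-1,-4/13,9/14,3/2,5,7,7,8]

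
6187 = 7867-1680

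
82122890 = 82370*997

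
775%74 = 35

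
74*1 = 74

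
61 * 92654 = 5651894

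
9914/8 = 1239 + 1/4 = 1239.25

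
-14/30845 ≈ -0.000454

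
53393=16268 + 37125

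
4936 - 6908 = -1972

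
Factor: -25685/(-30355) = 11^1 * 13^(-1) = 11/13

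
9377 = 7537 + 1840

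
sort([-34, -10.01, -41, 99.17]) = [-41, -34, -10.01, 99.17]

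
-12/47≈-0.255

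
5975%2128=1719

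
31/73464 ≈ 0.000422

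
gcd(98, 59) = 1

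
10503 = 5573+4930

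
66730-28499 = 38231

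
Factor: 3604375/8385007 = 5^4*73^1*79^1*283^(-1)*29629^(-1)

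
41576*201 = 8356776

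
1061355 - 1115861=-54506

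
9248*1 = 9248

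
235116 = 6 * 39186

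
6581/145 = 45+56/145 ≈ 45.39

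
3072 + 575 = 3647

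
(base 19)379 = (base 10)1225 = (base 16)4c9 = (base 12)861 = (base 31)18g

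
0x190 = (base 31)cs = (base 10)400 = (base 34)bq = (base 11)334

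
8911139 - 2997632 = 5913507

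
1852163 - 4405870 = -2553707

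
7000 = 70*100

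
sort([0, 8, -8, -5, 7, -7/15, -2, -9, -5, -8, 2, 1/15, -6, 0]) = [-9, -8, -8, -6, -5, -5, -2, -7/15, 0, 0, 1/15, 2, 7, 8]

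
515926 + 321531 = 837457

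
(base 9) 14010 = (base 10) 9486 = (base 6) 111530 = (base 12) 55a6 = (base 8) 22416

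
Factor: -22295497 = -1 * 7^1 * 37^1 * 86083^1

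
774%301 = 172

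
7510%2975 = 1560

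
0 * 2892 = 0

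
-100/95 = -1 - 1/19 ≈ -1.05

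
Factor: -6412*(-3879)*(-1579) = -1*2^2*3^2*7^1*229^1*431^1*1579^1 = -39273121692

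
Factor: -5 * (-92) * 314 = 2^3 * 5^1 * 23^1 * 157^1 = 144440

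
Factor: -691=-1*691^1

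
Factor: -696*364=-1*2^5*3^1*7^1*13^1*29^1=-253344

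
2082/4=520+1/2=520.50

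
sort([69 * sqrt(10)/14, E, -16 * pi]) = [-16 * pi, E, 69 * sqrt(10)/14]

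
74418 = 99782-25364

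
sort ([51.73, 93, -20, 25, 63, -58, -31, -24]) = [-58, -31, -24, -20, 25, 51.73, 63, 93]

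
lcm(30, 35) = 210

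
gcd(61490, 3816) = 2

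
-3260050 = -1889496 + -1370554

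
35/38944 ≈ 0.000899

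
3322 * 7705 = 25596010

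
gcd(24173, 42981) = 1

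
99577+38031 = 137608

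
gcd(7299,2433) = 2433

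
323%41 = 36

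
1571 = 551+1020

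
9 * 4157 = 37413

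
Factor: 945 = 3^3*5^1*7^1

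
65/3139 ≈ 0.0207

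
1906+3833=5739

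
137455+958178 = 1095633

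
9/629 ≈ 0.0143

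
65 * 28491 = 1851915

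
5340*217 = 1158780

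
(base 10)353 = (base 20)hd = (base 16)161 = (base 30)bn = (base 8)541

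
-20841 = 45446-66287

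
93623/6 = 15603 + 5/6 ≈ 15603.83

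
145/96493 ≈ 0.00150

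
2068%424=372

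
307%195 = 112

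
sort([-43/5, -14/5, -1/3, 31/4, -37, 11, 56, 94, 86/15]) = [-37, -43/5, -14/5, -1/3, 86/15, 31/4, 11, 56, 94]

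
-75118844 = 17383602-92502446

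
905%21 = 2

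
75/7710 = 5/514 ≈ 0.00973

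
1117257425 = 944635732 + 172621693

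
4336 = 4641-305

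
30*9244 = 277320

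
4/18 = 2/9 ≈ 0.222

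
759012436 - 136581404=622431032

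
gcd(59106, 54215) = 1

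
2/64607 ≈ 0.0000310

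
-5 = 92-97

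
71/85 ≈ 0.835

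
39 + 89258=89297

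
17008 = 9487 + 7521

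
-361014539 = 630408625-991423164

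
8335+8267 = 16602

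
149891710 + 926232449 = 1076124159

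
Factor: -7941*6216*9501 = -1*2^3*3^3*7^1*37^1*2647^1*3167^1 = -468981293256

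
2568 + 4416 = 6984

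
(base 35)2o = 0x5e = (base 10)94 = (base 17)59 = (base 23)42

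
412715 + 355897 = 768612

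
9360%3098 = 66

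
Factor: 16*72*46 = 2^8*3^2*23^1 = 52992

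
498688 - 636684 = -137996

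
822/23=35 + 17/23 ≈ 35.74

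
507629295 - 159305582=348323713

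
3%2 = 1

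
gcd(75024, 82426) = 2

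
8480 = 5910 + 2570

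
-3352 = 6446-9798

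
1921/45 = 42+31/45 ≈ 42.69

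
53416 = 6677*8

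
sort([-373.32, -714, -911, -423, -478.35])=[-911, -714, -478.35, -423, -373.32]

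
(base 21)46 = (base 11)82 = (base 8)132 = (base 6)230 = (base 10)90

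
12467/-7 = -1781 = -1781.00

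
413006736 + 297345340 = 710352076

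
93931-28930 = 65001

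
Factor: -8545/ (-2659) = 5^1*1709^1*2659^ (-1) 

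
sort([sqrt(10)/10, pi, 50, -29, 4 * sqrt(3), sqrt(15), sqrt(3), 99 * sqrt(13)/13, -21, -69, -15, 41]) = [-69, -29, -21, -15, sqrt(10)/10, sqrt(3), pi, sqrt(15), 4 * sqrt(3), 99 * sqrt(13)/13, 41, 50]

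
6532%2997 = 538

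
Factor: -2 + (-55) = -1 * 3^1 * 19^1 = -57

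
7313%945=698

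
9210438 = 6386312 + 2824126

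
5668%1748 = 424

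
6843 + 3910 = 10753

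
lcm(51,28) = 1428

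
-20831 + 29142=8311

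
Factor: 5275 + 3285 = 2^4*5^1*107^1 = 8560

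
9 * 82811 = 745299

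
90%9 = 0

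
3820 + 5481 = 9301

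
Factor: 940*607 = 2^2*5^1*47^1*607^1 = 570580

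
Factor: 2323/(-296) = -1 * 2^(-3) * 23^1 * 37^(-1) * 101^1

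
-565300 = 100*(-5653)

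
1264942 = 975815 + 289127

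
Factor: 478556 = 2^2*13^1*9203^1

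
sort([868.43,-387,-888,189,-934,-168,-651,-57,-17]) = [-934,-888,-651,-387,-168,-57,-17,189,868.43]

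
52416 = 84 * 624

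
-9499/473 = -20 - 39/473 ≈ -20.08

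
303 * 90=27270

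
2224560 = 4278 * 520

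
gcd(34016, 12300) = 4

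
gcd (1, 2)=1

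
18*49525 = 891450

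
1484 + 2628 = 4112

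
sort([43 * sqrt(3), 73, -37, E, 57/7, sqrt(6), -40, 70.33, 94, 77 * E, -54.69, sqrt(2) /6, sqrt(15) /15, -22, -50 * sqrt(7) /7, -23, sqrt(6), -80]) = [-80, -54.69, -40, -37, -23, -22, -50 * sqrt(7) /7, sqrt(2) /6, sqrt(15) /15, sqrt(6), sqrt(6), E, 57/7, 70.33, 73, 43 * sqrt(3), 94, 77 * E]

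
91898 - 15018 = 76880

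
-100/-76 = 25/19 ≈ 1.32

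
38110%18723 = 664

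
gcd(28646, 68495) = 1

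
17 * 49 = 833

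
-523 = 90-613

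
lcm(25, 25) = 25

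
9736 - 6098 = 3638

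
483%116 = 19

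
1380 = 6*230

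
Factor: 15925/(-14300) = -1*2^(-2)*7^2*11^(-1) = -49/44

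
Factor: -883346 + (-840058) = -1 * 2^2 * 3^1 * 143617^1 = -1723404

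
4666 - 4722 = -56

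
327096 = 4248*77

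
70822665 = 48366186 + 22456479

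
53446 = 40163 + 13283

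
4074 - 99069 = -94995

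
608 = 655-47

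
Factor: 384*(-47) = -1*2^7*3^1*47^1 = -18048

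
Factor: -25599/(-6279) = 13^(-1)*53^1 = 53/13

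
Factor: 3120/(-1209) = -1*2^4*5^1*31^(-1) = -80/31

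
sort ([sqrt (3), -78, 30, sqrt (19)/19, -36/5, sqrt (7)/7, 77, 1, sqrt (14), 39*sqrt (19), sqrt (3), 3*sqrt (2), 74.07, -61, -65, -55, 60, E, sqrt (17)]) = [-78, -65, -61, -55, -36/5, sqrt (19)/19, sqrt (7)/7, 1, sqrt (3), sqrt (3), E, sqrt (14), sqrt (17), 3*sqrt (2), 30, 60, 74.07, 77, 39*sqrt (19)]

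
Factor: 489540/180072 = 2^ (-1)*3^ (-1)*5^1*61^ (-1)*199^1 = 995/366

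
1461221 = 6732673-5271452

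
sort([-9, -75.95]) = [-75.95, -9]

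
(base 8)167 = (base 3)11102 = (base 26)4f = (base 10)119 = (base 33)3k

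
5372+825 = 6197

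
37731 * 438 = 16526178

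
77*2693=207361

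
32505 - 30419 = 2086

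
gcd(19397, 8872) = 1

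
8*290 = 2320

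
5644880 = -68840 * (-82)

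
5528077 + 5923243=11451320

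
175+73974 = 74149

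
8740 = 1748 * 5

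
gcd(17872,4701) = 1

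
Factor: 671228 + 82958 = 2^1*19^1*89^1*223^1 = 754186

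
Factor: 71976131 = 23^1*173^1*18089^1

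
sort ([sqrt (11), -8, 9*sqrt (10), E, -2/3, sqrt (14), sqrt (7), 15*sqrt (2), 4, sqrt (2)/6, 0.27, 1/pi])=[-8, -2/3, sqrt (2)/6, 0.27, 1/pi, sqrt (7), E, sqrt (11), sqrt (14), 4, 15*sqrt (2), 9*sqrt (10)]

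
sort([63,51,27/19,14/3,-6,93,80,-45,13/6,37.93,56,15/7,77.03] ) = [-45,-6,27/19,15/7,13/6,14/3,37.93,51,56,63,77.03,80,93] 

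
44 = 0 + 44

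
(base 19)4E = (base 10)90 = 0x5A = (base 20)4A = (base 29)33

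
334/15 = 22 + 4/15 ≈ 22.27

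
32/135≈0.237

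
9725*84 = 816900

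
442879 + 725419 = 1168298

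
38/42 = 19/21 ≈ 0.905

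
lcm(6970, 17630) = 299710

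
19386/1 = 19386 = 19386.00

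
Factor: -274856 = -1*2^3*17^1*43^1*47^1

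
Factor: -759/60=-1 * 2^ (-2) * 5^ (-1) * 11^1 * 23^1=-253/20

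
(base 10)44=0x2c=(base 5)134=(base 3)1122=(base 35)19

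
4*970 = 3880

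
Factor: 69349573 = 31^1*41^1*54563^1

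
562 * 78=43836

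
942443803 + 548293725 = 1490737528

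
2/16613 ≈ 0.000120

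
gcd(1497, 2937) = 3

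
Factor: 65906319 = 3^1 * 21968773^1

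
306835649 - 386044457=-79208808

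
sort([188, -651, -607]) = [-651, -607, 188]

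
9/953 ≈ 0.00944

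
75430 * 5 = 377150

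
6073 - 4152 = 1921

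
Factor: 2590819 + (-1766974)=3^1*5^1*11^1*4993^1=823845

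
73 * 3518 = 256814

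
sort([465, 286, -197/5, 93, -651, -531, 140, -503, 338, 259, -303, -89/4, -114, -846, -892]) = [-892, -846, -651, -531, -503, -303, -114, -197/5, -89/4, 93, 140, 259, 286, 338, 465]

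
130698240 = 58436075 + 72262165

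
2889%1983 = 906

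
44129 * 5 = 220645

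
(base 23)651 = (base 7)12410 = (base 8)6332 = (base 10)3290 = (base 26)4me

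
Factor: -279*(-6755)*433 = 3^2*5^1*7^1*31^1*193^1*433^1 = 816051285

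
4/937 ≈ 0.00427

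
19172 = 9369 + 9803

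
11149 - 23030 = -11881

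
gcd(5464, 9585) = 1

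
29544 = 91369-61825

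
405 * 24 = 9720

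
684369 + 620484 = 1304853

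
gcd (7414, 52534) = 2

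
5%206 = 5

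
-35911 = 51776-87687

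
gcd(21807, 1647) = 9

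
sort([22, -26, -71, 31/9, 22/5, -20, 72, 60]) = [-71, -26, -20, 31/9, 22/5, 22, 60, 72]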